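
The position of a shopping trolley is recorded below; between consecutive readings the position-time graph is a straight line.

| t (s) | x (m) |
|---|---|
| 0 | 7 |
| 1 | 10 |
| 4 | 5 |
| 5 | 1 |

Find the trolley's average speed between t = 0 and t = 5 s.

2.4 m/s

Average speed = (total path length)/(elapsed time); on a piecewise-linear x-t graph the path length is Σ|Δx|.
0–1 s: |Δx| = |10 − 7| = 3 m
1–4 s: |Δx| = |5 − 10| = 5 m
4–5 s: |Δx| = |1 − 5| = 4 m
Total path = 12 m; average speed = 12/5 = 2.4 m/s.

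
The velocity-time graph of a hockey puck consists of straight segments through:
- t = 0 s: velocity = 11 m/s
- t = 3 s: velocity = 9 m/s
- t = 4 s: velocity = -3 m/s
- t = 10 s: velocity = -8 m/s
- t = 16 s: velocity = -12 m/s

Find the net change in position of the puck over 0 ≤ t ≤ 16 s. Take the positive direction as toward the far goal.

Displacement is the signed area under the v-t curve.
0–3 s: ½(11 + 9)(3) = 30 m
3–4 s: ½(9 + -3)(1) = 3 m
4–10 s: ½(-3 + -8)(6) = -33 m
10–16 s: ½(-8 + -12)(6) = -60 m
Net displacement = -60 m

-60 m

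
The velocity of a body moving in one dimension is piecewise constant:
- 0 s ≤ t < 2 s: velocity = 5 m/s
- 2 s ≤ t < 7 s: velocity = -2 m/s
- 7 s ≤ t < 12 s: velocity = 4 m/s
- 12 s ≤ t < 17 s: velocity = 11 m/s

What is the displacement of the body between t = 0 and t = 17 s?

Net displacement equals the area under the velocity-time graph (areas below the axis count negative).
0–2 s: 5 × 2 = 10 m
2–7 s: -2 × 5 = -10 m
7–12 s: 4 × 5 = 20 m
12–17 s: 11 × 5 = 55 m
Net displacement = 75 m

75 m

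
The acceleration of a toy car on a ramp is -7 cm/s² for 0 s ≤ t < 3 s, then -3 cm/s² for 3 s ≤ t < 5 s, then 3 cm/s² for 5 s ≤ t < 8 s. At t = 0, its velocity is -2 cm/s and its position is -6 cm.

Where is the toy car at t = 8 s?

-169 cm

On each constant-a segment, Δv = aΔt and Δx = v₀Δt + ½aΔt²; chain segment to segment.
0–3 s: v starts -2 cm/s; Δx = -2·3 + ½·-7·3² = -37.5 cm; v ends -23 cm/s.
3–5 s: v starts -23 cm/s; Δx = -23·2 + ½·-3·2² = -52 cm; v ends -29 cm/s.
5–8 s: v starts -29 cm/s; Δx = -29·3 + ½·3·3² = -73.5 cm; v ends -20 cm/s.
x(8) = -6 + Σ Δx = -169 cm.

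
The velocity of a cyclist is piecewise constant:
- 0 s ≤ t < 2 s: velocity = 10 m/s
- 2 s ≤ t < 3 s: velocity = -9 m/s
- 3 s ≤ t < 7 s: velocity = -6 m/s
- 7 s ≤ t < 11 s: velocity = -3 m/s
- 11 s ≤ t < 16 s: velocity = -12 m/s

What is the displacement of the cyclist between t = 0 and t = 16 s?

-85 m

Displacement is the signed area under the v-t curve.
0–2 s: 10 × 2 = 20 m
2–3 s: -9 × 1 = -9 m
3–7 s: -6 × 4 = -24 m
7–11 s: -3 × 4 = -12 m
11–16 s: -12 × 5 = -60 m
Net displacement = -85 m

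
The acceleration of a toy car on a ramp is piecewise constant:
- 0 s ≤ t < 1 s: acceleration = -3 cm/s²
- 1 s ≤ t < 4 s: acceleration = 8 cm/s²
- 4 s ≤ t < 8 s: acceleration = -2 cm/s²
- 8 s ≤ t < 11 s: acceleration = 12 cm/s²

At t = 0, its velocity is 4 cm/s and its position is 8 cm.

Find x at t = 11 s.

On each constant-a segment, Δv = aΔt and Δx = v₀Δt + ½aΔt²; chain segment to segment.
0–1 s: v starts 4 cm/s; Δx = 4·1 + ½·-3·1² = 2.5 cm; v ends 1 cm/s.
1–4 s: v starts 1 cm/s; Δx = 1·3 + ½·8·3² = 39 cm; v ends 25 cm/s.
4–8 s: v starts 25 cm/s; Δx = 25·4 + ½·-2·4² = 84 cm; v ends 17 cm/s.
8–11 s: v starts 17 cm/s; Δx = 17·3 + ½·12·3² = 105 cm; v ends 53 cm/s.
x(11) = 8 + Σ Δx = 238.5 cm.

238.5 cm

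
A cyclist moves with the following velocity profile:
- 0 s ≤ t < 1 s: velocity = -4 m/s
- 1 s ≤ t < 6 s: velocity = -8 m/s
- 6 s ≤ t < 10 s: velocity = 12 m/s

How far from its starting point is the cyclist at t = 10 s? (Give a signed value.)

Displacement is the signed area under the v-t curve.
0–1 s: -4 × 1 = -4 m
1–6 s: -8 × 5 = -40 m
6–10 s: 12 × 4 = 48 m
Net displacement = 4 m

4 m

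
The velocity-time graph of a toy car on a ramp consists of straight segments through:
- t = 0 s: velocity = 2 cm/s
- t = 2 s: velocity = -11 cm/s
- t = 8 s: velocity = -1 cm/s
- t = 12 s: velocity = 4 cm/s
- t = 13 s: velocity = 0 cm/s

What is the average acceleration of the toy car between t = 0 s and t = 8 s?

Average acceleration = Δv/Δt = (-1 − 2)/(8 − 0) = -0.375 cm/s².

-0.375 cm/s²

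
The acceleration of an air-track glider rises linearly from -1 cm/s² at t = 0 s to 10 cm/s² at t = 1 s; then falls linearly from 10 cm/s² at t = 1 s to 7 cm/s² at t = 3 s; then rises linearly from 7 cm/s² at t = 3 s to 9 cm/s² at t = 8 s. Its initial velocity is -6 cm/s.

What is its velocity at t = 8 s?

Δv equals the area under the a-t graph; then v = v₀ + Δv.
0–1 s: ½(-1 + 10)(1) = 4.5 cm/s
1–3 s: ½(10 + 7)(2) = 17 cm/s
3–8 s: ½(7 + 9)(5) = 40 cm/s
Δv = 61.5 cm/s, so v(8) = -6 + (61.5) = 55.5 cm/s.

55.5 cm/s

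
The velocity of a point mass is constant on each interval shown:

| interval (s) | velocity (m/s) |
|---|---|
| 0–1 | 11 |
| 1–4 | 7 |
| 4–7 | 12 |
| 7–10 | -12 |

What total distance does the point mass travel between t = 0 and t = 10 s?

Total distance travelled is ∫|v| dt — sum the magnitudes of each area piece.
0–1 s: |11| × 1 = 11 m
1–4 s: |7| × 3 = 21 m
4–7 s: |12| × 3 = 36 m
7–10 s: |-12| × 3 = 36 m
Total distance = 104 m

104 m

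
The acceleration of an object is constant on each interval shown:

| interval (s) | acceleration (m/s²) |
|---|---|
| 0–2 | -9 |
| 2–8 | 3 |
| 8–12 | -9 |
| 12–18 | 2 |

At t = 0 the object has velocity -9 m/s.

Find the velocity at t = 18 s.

-33 m/s

Δv equals the area under the a-t graph; then v = v₀ + Δv.
0–2 s: -9 × 2 = -18 m/s
2–8 s: 3 × 6 = 18 m/s
8–12 s: -9 × 4 = -36 m/s
12–18 s: 2 × 6 = 12 m/s
Δv = -24 m/s, so v(18) = -9 + (-24) = -33 m/s.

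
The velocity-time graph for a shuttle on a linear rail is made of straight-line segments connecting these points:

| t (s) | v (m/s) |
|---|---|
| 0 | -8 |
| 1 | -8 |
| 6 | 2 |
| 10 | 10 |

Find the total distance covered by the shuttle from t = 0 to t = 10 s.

Total distance travelled is ∫|v| dt — sum the magnitudes of each area piece.
0–1 s: |-8| × 1 = 8 m
1–6 s: v = 0 at t = 5 s; triangle areas 16 + 1 = 17 m
6–10 s: |½(2 + 10)(4)| = 24 m
Total distance = 49 m

49 m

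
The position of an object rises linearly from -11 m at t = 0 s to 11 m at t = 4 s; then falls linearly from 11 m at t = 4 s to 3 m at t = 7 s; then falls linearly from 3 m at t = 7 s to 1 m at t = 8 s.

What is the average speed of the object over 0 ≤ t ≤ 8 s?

Average speed = (total path length)/(elapsed time); on a piecewise-linear x-t graph the path length is Σ|Δx|.
0–4 s: |Δx| = |11 − -11| = 22 m
4–7 s: |Δx| = |3 − 11| = 8 m
7–8 s: |Δx| = |1 − 3| = 2 m
Total path = 32 m; average speed = 32/8 = 4 m/s.

4 m/s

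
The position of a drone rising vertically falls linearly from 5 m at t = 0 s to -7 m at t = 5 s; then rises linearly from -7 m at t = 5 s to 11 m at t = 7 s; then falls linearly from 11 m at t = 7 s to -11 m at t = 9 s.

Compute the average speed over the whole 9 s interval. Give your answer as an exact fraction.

52/9 m/s

Average speed = (total path length)/(elapsed time); on a piecewise-linear x-t graph the path length is Σ|Δx|.
0–5 s: |Δx| = |-7 − 5| = 12 m
5–7 s: |Δx| = |11 − -7| = 18 m
7–9 s: |Δx| = |-11 − 11| = 22 m
Total path = 52 m; average speed = 52/9 = 52/9 m/s.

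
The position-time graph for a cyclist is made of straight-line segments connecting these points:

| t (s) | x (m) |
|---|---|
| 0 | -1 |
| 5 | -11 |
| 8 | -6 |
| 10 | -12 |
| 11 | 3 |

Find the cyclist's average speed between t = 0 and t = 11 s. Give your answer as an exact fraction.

36/11 m/s

Average speed = (total path length)/(elapsed time); on a piecewise-linear x-t graph the path length is Σ|Δx|.
0–5 s: |Δx| = |-11 − -1| = 10 m
5–8 s: |Δx| = |-6 − -11| = 5 m
8–10 s: |Δx| = |-12 − -6| = 6 m
10–11 s: |Δx| = |3 − -12| = 15 m
Total path = 36 m; average speed = 36/11 = 36/11 m/s.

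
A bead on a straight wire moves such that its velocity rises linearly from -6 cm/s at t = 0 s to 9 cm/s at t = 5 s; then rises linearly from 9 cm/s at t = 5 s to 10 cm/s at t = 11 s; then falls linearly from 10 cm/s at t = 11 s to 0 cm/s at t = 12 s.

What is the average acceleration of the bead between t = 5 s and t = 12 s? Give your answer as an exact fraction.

Average acceleration = Δv/Δt = (0 − 9)/(12 − 5) = -9/7 cm/s².

-9/7 cm/s²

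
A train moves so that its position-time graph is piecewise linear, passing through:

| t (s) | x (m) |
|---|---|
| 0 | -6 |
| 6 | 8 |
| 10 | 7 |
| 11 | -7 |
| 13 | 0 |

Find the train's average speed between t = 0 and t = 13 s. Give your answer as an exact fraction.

Average speed = (total path length)/(elapsed time); on a piecewise-linear x-t graph the path length is Σ|Δx|.
0–6 s: |Δx| = |8 − -6| = 14 m
6–10 s: |Δx| = |7 − 8| = 1 m
10–11 s: |Δx| = |-7 − 7| = 14 m
11–13 s: |Δx| = |0 − -7| = 7 m
Total path = 36 m; average speed = 36/13 = 36/13 m/s.

36/13 m/s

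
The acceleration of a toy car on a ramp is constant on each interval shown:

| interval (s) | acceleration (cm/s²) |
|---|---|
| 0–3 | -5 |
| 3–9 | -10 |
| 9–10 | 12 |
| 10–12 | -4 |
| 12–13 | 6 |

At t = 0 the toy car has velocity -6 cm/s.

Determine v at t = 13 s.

Δv equals the area under the a-t graph; then v = v₀ + Δv.
0–3 s: -5 × 3 = -15 cm/s
3–9 s: -10 × 6 = -60 cm/s
9–10 s: 12 × 1 = 12 cm/s
10–12 s: -4 × 2 = -8 cm/s
12–13 s: 6 × 1 = 6 cm/s
Δv = -65 cm/s, so v(13) = -6 + (-65) = -71 cm/s.

-71 cm/s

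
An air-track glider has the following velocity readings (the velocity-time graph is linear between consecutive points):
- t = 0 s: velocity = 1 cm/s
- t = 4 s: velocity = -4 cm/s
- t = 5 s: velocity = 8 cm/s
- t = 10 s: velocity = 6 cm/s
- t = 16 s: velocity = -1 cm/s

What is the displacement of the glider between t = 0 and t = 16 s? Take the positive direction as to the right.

Displacement is the signed area under the v-t curve.
0–4 s: ½(1 + -4)(4) = -6 cm
4–5 s: ½(-4 + 8)(1) = 2 cm
5–10 s: ½(8 + 6)(5) = 35 cm
10–16 s: ½(6 + -1)(6) = 15 cm
Net displacement = 46 cm

46 cm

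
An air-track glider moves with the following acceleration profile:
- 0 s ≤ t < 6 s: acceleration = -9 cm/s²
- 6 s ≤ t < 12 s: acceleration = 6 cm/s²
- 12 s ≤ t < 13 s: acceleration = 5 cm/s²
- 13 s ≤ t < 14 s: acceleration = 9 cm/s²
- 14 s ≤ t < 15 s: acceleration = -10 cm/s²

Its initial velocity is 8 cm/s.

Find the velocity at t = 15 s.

-6 cm/s

Δv equals the area under the a-t graph; then v = v₀ + Δv.
0–6 s: -9 × 6 = -54 cm/s
6–12 s: 6 × 6 = 36 cm/s
12–13 s: 5 × 1 = 5 cm/s
13–14 s: 9 × 1 = 9 cm/s
14–15 s: -10 × 1 = -10 cm/s
Δv = -14 cm/s, so v(15) = 8 + (-14) = -6 cm/s.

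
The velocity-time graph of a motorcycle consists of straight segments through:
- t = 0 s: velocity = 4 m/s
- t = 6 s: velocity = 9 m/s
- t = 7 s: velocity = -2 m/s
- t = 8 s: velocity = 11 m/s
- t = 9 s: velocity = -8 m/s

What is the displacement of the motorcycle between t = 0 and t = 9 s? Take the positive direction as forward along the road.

48.5 m

Net displacement equals the area under the velocity-time graph (areas below the axis count negative).
0–6 s: ½(4 + 9)(6) = 39 m
6–7 s: ½(9 + -2)(1) = 3.5 m
7–8 s: ½(-2 + 11)(1) = 4.5 m
8–9 s: ½(11 + -8)(1) = 1.5 m
Net displacement = 48.5 m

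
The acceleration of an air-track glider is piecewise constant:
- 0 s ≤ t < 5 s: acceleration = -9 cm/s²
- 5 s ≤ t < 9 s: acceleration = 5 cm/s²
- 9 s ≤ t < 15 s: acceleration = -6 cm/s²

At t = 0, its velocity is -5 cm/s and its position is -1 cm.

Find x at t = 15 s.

-586.5 cm

On each constant-a segment, Δv = aΔt and Δx = v₀Δt + ½aΔt²; chain segment to segment.
0–5 s: v starts -5 cm/s; Δx = -5·5 + ½·-9·5² = -137.5 cm; v ends -50 cm/s.
5–9 s: v starts -50 cm/s; Δx = -50·4 + ½·5·4² = -160 cm; v ends -30 cm/s.
9–15 s: v starts -30 cm/s; Δx = -30·6 + ½·-6·6² = -288 cm; v ends -66 cm/s.
x(15) = -1 + Σ Δx = -586.5 cm.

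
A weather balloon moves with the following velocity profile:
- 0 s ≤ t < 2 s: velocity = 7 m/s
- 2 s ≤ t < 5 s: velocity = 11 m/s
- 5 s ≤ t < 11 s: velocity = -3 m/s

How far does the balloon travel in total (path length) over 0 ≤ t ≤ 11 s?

65 m

Total distance travelled is ∫|v| dt — sum the magnitudes of each area piece.
0–2 s: |7| × 2 = 14 m
2–5 s: |11| × 3 = 33 m
5–11 s: |-3| × 6 = 18 m
Total distance = 65 m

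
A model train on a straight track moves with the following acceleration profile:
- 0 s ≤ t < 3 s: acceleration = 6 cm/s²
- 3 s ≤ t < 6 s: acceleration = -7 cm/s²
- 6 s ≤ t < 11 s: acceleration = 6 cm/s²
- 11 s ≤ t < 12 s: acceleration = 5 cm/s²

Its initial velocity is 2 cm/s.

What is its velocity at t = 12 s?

Δv equals the area under the a-t graph; then v = v₀ + Δv.
0–3 s: 6 × 3 = 18 cm/s
3–6 s: -7 × 3 = -21 cm/s
6–11 s: 6 × 5 = 30 cm/s
11–12 s: 5 × 1 = 5 cm/s
Δv = 32 cm/s, so v(12) = 2 + (32) = 34 cm/s.

34 cm/s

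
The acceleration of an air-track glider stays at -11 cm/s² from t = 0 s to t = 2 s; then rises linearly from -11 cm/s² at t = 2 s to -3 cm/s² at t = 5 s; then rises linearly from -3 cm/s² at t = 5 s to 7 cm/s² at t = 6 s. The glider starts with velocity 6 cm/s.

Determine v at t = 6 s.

-35 cm/s

Δv equals the area under the a-t graph; then v = v₀ + Δv.
0–2 s: -11 × 2 = -22 cm/s
2–5 s: ½(-11 + -3)(3) = -21 cm/s
5–6 s: ½(-3 + 7)(1) = 2 cm/s
Δv = -41 cm/s, so v(6) = 6 + (-41) = -35 cm/s.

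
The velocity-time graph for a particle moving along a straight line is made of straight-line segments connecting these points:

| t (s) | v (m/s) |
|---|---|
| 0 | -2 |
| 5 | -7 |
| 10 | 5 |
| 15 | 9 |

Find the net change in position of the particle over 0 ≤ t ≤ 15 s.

Displacement is the signed area under the v-t curve.
0–5 s: ½(-2 + -7)(5) = -22.5 m
5–10 s: ½(-7 + 5)(5) = -5 m
10–15 s: ½(5 + 9)(5) = 35 m
Net displacement = 7.5 m

7.5 m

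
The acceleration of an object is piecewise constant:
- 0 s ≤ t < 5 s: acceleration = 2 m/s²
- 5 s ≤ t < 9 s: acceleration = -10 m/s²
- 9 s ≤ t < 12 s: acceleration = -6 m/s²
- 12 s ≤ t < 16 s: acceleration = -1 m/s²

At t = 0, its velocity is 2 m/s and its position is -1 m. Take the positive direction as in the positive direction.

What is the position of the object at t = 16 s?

-301 m

On each constant-a segment, Δv = aΔt and Δx = v₀Δt + ½aΔt²; chain segment to segment.
0–5 s: v starts 2 m/s; Δx = 2·5 + ½·2·5² = 35 m; v ends 12 m/s.
5–9 s: v starts 12 m/s; Δx = 12·4 + ½·-10·4² = -32 m; v ends -28 m/s.
9–12 s: v starts -28 m/s; Δx = -28·3 + ½·-6·3² = -111 m; v ends -46 m/s.
12–16 s: v starts -46 m/s; Δx = -46·4 + ½·-1·4² = -192 m; v ends -50 m/s.
x(16) = -1 + Σ Δx = -301 m.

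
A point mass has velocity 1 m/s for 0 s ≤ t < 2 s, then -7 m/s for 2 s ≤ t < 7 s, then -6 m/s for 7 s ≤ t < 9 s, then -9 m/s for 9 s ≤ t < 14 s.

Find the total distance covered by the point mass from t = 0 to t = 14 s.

94 m

Distance (not displacement) is the total path length: add the absolute areas under v-t.
0–2 s: |1| × 2 = 2 m
2–7 s: |-7| × 5 = 35 m
7–9 s: |-6| × 2 = 12 m
9–14 s: |-9| × 5 = 45 m
Total distance = 94 m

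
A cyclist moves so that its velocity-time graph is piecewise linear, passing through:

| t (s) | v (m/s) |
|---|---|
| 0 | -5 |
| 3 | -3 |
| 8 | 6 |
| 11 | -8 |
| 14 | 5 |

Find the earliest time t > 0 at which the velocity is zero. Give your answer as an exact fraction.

t = 14/3 s

v changes sign on 3–8 s (from -3 to 6); the graph is linear there, so v = 0 at t = 3 + (3)·(8 − 3)/(6 − -3) = 14/3 s.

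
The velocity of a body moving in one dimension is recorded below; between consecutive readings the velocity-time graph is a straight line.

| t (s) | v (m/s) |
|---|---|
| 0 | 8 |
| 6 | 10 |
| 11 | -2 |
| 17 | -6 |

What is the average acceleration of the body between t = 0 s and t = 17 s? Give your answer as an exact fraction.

-14/17 m/s²

Average acceleration = Δv/Δt = (-6 − 8)/(17 − 0) = -14/17 m/s².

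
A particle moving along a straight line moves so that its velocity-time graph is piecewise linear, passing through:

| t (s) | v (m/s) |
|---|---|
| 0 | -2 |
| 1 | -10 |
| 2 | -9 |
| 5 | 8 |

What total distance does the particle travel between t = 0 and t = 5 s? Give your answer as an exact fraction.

481/17 m

Total distance travelled is ∫|v| dt — sum the magnitudes of each area piece.
0–1 s: |½(-2 + -10)(1)| = 6 m
1–2 s: |½(-10 + -9)(1)| = 9.5 m
2–5 s: v = 0 at t = 61/17 s; triangle areas 243/34 + 96/17 = 435/34 m
Total distance = 481/17 m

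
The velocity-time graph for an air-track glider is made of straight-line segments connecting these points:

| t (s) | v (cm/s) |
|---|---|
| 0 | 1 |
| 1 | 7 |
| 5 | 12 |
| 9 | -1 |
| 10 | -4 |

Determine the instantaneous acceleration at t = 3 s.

Acceleration is the slope of the v-t graph on 1–5 s: (12 − 7)/(5 − 1) = 1.25 cm/s².

1.25 cm/s²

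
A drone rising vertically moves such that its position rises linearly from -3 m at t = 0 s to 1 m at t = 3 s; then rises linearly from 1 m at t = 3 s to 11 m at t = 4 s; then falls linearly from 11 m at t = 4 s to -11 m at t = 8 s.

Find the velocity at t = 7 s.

-5.5 m/s

Velocity is the slope of the x-t graph on 4–8 s: (-11 − 11)/(8 − 4) = -5.5 m/s.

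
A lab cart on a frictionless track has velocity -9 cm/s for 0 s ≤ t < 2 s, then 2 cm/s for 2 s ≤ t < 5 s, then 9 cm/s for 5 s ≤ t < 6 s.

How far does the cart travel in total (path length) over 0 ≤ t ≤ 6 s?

Total distance travelled is ∫|v| dt — sum the magnitudes of each area piece.
0–2 s: |-9| × 2 = 18 cm
2–5 s: |2| × 3 = 6 cm
5–6 s: |9| × 1 = 9 cm
Total distance = 33 cm

33 cm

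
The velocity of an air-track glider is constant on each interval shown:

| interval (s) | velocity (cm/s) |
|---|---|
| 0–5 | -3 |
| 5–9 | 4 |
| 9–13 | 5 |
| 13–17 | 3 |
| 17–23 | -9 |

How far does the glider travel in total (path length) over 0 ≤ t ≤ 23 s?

Distance (not displacement) is the total path length: add the absolute areas under v-t.
0–5 s: |-3| × 5 = 15 cm
5–9 s: |4| × 4 = 16 cm
9–13 s: |5| × 4 = 20 cm
13–17 s: |3| × 4 = 12 cm
17–23 s: |-9| × 6 = 54 cm
Total distance = 117 cm

117 cm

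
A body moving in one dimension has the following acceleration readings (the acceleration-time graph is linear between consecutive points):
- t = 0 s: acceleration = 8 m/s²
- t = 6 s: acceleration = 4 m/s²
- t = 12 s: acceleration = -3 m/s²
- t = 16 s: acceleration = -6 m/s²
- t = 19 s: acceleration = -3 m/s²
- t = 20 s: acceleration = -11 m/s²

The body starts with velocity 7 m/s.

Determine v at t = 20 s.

7.5 m/s

Δv equals the area under the a-t graph; then v = v₀ + Δv.
0–6 s: ½(8 + 4)(6) = 36 m/s
6–12 s: ½(4 + -3)(6) = 3 m/s
12–16 s: ½(-3 + -6)(4) = -18 m/s
16–19 s: ½(-6 + -3)(3) = -13.5 m/s
19–20 s: ½(-3 + -11)(1) = -7 m/s
Δv = 0.5 m/s, so v(20) = 7 + (0.5) = 7.5 m/s.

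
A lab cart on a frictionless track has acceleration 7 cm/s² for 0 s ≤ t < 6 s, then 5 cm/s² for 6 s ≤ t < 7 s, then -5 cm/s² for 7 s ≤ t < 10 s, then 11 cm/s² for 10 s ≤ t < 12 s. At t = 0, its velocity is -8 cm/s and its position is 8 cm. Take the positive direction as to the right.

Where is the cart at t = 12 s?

287 cm

On each constant-a segment, Δv = aΔt and Δx = v₀Δt + ½aΔt²; chain segment to segment.
0–6 s: v starts -8 cm/s; Δx = -8·6 + ½·7·6² = 78 cm; v ends 34 cm/s.
6–7 s: v starts 34 cm/s; Δx = 34·1 + ½·5·1² = 36.5 cm; v ends 39 cm/s.
7–10 s: v starts 39 cm/s; Δx = 39·3 + ½·-5·3² = 94.5 cm; v ends 24 cm/s.
10–12 s: v starts 24 cm/s; Δx = 24·2 + ½·11·2² = 70 cm; v ends 46 cm/s.
x(12) = 8 + Σ Δx = 287 cm.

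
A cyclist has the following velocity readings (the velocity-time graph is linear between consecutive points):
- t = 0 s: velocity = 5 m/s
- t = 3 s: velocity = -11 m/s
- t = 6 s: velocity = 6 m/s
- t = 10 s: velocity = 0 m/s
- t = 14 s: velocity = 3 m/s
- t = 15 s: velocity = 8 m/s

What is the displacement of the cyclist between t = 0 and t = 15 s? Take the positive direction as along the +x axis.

7 m

Net displacement equals the area under the velocity-time graph (areas below the axis count negative).
0–3 s: ½(5 + -11)(3) = -9 m
3–6 s: ½(-11 + 6)(3) = -7.5 m
6–10 s: ½(6 + 0)(4) = 12 m
10–14 s: ½(0 + 3)(4) = 6 m
14–15 s: ½(3 + 8)(1) = 5.5 m
Net displacement = 7 m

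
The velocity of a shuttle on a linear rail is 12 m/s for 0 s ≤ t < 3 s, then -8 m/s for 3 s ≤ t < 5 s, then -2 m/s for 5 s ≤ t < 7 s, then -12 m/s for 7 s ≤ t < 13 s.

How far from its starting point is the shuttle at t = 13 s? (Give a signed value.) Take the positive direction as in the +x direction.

-56 m

Displacement is the signed area under the v-t curve.
0–3 s: 12 × 3 = 36 m
3–5 s: -8 × 2 = -16 m
5–7 s: -2 × 2 = -4 m
7–13 s: -12 × 6 = -72 m
Net displacement = -56 m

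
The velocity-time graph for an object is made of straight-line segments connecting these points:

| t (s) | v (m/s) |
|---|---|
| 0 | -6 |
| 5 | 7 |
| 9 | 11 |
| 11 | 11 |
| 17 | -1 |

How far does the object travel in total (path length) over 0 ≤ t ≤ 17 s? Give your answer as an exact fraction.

1363/13 m

Total distance travelled is ∫|v| dt — sum the magnitudes of each area piece.
0–5 s: v = 0 at t = 30/13 s; triangle areas 90/13 + 245/26 = 425/26 m
5–9 s: |½(7 + 11)(4)| = 36 m
9–11 s: |11| × 2 = 22 m
11–17 s: v = 0 at t = 16.5 s; triangle areas 30.25 + 0.25 = 30.5 m
Total distance = 1363/13 m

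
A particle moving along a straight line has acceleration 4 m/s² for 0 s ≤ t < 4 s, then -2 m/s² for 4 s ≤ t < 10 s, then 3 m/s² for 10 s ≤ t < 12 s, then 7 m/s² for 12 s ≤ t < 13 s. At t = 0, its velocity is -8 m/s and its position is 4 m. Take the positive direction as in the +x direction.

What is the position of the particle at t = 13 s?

On each constant-a segment, Δv = aΔt and Δx = v₀Δt + ½aΔt²; chain segment to segment.
0–4 s: v starts -8 m/s; Δx = -8·4 + ½·4·4² = 0 m; v ends 8 m/s.
4–10 s: v starts 8 m/s; Δx = 8·6 + ½·-2·6² = 12 m; v ends -4 m/s.
10–12 s: v starts -4 m/s; Δx = -4·2 + ½·3·2² = -2 m; v ends 2 m/s.
12–13 s: v starts 2 m/s; Δx = 2·1 + ½·7·1² = 5.5 m; v ends 9 m/s.
x(13) = 4 + Σ Δx = 19.5 m.

19.5 m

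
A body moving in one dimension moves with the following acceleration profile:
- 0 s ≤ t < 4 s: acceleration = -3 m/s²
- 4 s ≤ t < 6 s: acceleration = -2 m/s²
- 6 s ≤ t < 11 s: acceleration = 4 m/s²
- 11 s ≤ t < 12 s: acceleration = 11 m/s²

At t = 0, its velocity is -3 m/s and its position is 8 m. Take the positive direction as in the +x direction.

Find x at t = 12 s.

On each constant-a segment, Δv = aΔt and Δx = v₀Δt + ½aΔt²; chain segment to segment.
0–4 s: v starts -3 m/s; Δx = -3·4 + ½·-3·4² = -36 m; v ends -15 m/s.
4–6 s: v starts -15 m/s; Δx = -15·2 + ½·-2·2² = -34 m; v ends -19 m/s.
6–11 s: v starts -19 m/s; Δx = -19·5 + ½·4·5² = -45 m; v ends 1 m/s.
11–12 s: v starts 1 m/s; Δx = 1·1 + ½·11·1² = 6.5 m; v ends 12 m/s.
x(12) = 8 + Σ Δx = -100.5 m.

-100.5 m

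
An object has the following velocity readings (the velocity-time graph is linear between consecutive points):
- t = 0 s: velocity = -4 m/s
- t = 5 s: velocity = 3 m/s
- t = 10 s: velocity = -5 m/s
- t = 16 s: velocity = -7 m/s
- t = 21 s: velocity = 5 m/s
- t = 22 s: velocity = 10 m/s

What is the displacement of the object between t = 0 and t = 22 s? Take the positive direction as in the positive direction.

Displacement is the signed area under the v-t curve.
0–5 s: ½(-4 + 3)(5) = -2.5 m
5–10 s: ½(3 + -5)(5) = -5 m
10–16 s: ½(-5 + -7)(6) = -36 m
16–21 s: ½(-7 + 5)(5) = -5 m
21–22 s: ½(5 + 10)(1) = 7.5 m
Net displacement = -41 m

-41 m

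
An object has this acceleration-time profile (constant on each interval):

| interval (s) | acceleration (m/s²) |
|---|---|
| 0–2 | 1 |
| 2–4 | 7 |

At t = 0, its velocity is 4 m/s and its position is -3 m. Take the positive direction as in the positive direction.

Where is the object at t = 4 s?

33 m

On each constant-a segment, Δv = aΔt and Δx = v₀Δt + ½aΔt²; chain segment to segment.
0–2 s: v starts 4 m/s; Δx = 4·2 + ½·1·2² = 10 m; v ends 6 m/s.
2–4 s: v starts 6 m/s; Δx = 6·2 + ½·7·2² = 26 m; v ends 20 m/s.
x(4) = -3 + Σ Δx = 33 m.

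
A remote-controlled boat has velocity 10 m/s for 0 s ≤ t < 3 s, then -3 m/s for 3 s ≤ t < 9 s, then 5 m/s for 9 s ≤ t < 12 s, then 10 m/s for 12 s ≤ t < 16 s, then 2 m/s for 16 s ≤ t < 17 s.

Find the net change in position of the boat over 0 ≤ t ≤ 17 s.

69 m

Net displacement equals the area under the velocity-time graph (areas below the axis count negative).
0–3 s: 10 × 3 = 30 m
3–9 s: -3 × 6 = -18 m
9–12 s: 5 × 3 = 15 m
12–16 s: 10 × 4 = 40 m
16–17 s: 2 × 1 = 2 m
Net displacement = 69 m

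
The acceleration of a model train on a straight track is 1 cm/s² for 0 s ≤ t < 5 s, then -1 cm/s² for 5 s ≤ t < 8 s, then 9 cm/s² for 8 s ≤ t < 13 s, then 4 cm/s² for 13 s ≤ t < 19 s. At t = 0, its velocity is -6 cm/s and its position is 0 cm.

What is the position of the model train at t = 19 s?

385.5 cm

On each constant-a segment, Δv = aΔt and Δx = v₀Δt + ½aΔt²; chain segment to segment.
0–5 s: v starts -6 cm/s; Δx = -6·5 + ½·1·5² = -17.5 cm; v ends -1 cm/s.
5–8 s: v starts -1 cm/s; Δx = -1·3 + ½·-1·3² = -7.5 cm; v ends -4 cm/s.
8–13 s: v starts -4 cm/s; Δx = -4·5 + ½·9·5² = 92.5 cm; v ends 41 cm/s.
13–19 s: v starts 41 cm/s; Δx = 41·6 + ½·4·6² = 318 cm; v ends 65 cm/s.
x(19) = 0 + Σ Δx = 385.5 cm.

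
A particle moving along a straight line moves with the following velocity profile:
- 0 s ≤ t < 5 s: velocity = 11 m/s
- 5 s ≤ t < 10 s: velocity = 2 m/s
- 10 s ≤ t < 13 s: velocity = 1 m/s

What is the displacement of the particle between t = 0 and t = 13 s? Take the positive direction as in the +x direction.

68 m

Displacement is the signed area under the v-t curve.
0–5 s: 11 × 5 = 55 m
5–10 s: 2 × 5 = 10 m
10–13 s: 1 × 3 = 3 m
Net displacement = 68 m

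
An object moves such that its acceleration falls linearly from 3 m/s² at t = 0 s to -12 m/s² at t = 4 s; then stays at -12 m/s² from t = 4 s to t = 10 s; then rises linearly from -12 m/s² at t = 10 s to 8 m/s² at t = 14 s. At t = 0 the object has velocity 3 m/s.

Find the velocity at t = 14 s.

Δv equals the area under the a-t graph; then v = v₀ + Δv.
0–4 s: ½(3 + -12)(4) = -18 m/s
4–10 s: -12 × 6 = -72 m/s
10–14 s: ½(-12 + 8)(4) = -8 m/s
Δv = -98 m/s, so v(14) = 3 + (-98) = -95 m/s.

-95 m/s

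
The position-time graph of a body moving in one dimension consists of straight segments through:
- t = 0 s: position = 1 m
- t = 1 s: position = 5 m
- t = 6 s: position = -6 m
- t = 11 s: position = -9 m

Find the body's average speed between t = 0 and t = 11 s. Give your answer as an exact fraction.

18/11 m/s

Average speed = (total path length)/(elapsed time); on a piecewise-linear x-t graph the path length is Σ|Δx|.
0–1 s: |Δx| = |5 − 1| = 4 m
1–6 s: |Δx| = |-6 − 5| = 11 m
6–11 s: |Δx| = |-9 − -6| = 3 m
Total path = 18 m; average speed = 18/11 = 18/11 m/s.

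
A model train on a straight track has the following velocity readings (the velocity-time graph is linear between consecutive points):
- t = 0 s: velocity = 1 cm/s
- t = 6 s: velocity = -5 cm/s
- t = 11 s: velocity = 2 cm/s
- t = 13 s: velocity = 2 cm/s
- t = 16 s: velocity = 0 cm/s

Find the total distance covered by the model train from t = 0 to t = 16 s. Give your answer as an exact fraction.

425/14 cm

Distance (not displacement) is the total path length: add the absolute areas under v-t.
0–6 s: v = 0 at t = 1 s; triangle areas 0.5 + 12.5 = 13 cm
6–11 s: v = 0 at t = 67/7 s; triangle areas 125/14 + 10/7 = 145/14 cm
11–13 s: |2| × 2 = 4 cm
13–16 s: |½(2 + 0)(3)| = 3 cm
Total distance = 425/14 cm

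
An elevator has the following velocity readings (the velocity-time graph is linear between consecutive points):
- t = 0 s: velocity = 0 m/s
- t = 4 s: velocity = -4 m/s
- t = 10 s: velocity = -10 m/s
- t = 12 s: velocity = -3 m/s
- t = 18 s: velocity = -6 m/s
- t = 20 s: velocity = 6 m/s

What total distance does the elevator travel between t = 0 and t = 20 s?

96 m

Distance (not displacement) is the total path length: add the absolute areas under v-t.
0–4 s: |½(0 + -4)(4)| = 8 m
4–10 s: |½(-4 + -10)(6)| = 42 m
10–12 s: |½(-10 + -3)(2)| = 13 m
12–18 s: |½(-3 + -6)(6)| = 27 m
18–20 s: v = 0 at t = 19 s; triangle areas 3 + 3 = 6 m
Total distance = 96 m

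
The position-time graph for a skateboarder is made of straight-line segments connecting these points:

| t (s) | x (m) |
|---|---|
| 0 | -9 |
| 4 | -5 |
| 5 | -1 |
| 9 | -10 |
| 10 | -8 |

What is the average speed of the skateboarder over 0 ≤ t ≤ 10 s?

Average speed = (total path length)/(elapsed time); on a piecewise-linear x-t graph the path length is Σ|Δx|.
0–4 s: |Δx| = |-5 − -9| = 4 m
4–5 s: |Δx| = |-1 − -5| = 4 m
5–9 s: |Δx| = |-10 − -1| = 9 m
9–10 s: |Δx| = |-8 − -10| = 2 m
Total path = 19 m; average speed = 19/10 = 1.9 m/s.

1.9 m/s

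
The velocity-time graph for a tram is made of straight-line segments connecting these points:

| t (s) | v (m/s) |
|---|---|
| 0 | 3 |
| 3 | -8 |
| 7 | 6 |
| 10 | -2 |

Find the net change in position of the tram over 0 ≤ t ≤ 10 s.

-5.5 m

Net displacement equals the area under the velocity-time graph (areas below the axis count negative).
0–3 s: ½(3 + -8)(3) = -7.5 m
3–7 s: ½(-8 + 6)(4) = -4 m
7–10 s: ½(6 + -2)(3) = 6 m
Net displacement = -5.5 m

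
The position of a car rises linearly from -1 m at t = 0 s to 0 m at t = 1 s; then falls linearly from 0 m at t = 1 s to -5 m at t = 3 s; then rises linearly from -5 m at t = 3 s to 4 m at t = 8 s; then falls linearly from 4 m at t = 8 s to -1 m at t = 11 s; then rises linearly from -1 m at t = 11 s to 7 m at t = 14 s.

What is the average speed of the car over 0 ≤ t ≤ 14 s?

Average speed = (total path length)/(elapsed time); on a piecewise-linear x-t graph the path length is Σ|Δx|.
0–1 s: |Δx| = |0 − -1| = 1 m
1–3 s: |Δx| = |-5 − 0| = 5 m
3–8 s: |Δx| = |4 − -5| = 9 m
8–11 s: |Δx| = |-1 − 4| = 5 m
11–14 s: |Δx| = |7 − -1| = 8 m
Total path = 28 m; average speed = 28/14 = 2 m/s.

2 m/s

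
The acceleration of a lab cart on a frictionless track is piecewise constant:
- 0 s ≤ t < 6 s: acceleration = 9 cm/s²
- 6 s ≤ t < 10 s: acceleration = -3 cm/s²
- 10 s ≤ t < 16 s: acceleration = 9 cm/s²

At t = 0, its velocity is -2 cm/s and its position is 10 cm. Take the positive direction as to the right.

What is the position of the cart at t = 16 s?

746 cm

On each constant-a segment, Δv = aΔt and Δx = v₀Δt + ½aΔt²; chain segment to segment.
0–6 s: v starts -2 cm/s; Δx = -2·6 + ½·9·6² = 150 cm; v ends 52 cm/s.
6–10 s: v starts 52 cm/s; Δx = 52·4 + ½·-3·4² = 184 cm; v ends 40 cm/s.
10–16 s: v starts 40 cm/s; Δx = 40·6 + ½·9·6² = 402 cm; v ends 94 cm/s.
x(16) = 10 + Σ Δx = 746 cm.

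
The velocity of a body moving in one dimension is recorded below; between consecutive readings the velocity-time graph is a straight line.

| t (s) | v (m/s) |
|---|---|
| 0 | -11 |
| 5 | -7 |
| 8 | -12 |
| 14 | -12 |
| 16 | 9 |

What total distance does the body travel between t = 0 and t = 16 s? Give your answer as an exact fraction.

Distance (not displacement) is the total path length: add the absolute areas under v-t.
0–5 s: |½(-11 + -7)(5)| = 45 m
5–8 s: |½(-7 + -12)(3)| = 28.5 m
8–14 s: |-12| × 6 = 72 m
14–16 s: v = 0 at t = 106/7 s; triangle areas 48/7 + 27/7 = 75/7 m
Total distance = 2187/14 m

2187/14 m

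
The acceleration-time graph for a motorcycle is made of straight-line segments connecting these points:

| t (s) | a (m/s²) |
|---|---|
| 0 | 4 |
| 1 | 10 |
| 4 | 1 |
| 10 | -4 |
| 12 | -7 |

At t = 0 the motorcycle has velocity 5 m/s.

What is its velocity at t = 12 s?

Δv equals the area under the a-t graph; then v = v₀ + Δv.
0–1 s: ½(4 + 10)(1) = 7 m/s
1–4 s: ½(10 + 1)(3) = 16.5 m/s
4–10 s: ½(1 + -4)(6) = -9 m/s
10–12 s: ½(-4 + -7)(2) = -11 m/s
Δv = 3.5 m/s, so v(12) = 5 + (3.5) = 8.5 m/s.

8.5 m/s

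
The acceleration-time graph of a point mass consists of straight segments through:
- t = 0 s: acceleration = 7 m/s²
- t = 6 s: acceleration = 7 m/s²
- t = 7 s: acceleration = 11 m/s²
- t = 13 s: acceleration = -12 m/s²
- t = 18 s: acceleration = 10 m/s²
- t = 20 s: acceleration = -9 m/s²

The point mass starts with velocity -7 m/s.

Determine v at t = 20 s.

Δv equals the area under the a-t graph; then v = v₀ + Δv.
0–6 s: 7 × 6 = 42 m/s
6–7 s: ½(7 + 11)(1) = 9 m/s
7–13 s: ½(11 + -12)(6) = -3 m/s
13–18 s: ½(-12 + 10)(5) = -5 m/s
18–20 s: ½(10 + -9)(2) = 1 m/s
Δv = 44 m/s, so v(20) = -7 + (44) = 37 m/s.

37 m/s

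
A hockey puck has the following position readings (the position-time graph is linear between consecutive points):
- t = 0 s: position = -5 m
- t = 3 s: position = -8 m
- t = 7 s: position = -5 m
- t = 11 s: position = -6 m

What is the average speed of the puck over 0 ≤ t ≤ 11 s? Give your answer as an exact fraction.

7/11 m/s

Average speed = (total path length)/(elapsed time); on a piecewise-linear x-t graph the path length is Σ|Δx|.
0–3 s: |Δx| = |-8 − -5| = 3 m
3–7 s: |Δx| = |-5 − -8| = 3 m
7–11 s: |Δx| = |-6 − -5| = 1 m
Total path = 7 m; average speed = 7/11 = 7/11 m/s.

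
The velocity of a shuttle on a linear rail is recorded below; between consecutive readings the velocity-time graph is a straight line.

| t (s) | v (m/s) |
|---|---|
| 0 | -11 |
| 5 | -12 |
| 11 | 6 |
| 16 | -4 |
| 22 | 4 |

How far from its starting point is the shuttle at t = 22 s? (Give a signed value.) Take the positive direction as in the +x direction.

-70.5 m

Displacement is the signed area under the v-t curve.
0–5 s: ½(-11 + -12)(5) = -57.5 m
5–11 s: ½(-12 + 6)(6) = -18 m
11–16 s: ½(6 + -4)(5) = 5 m
16–22 s: ½(-4 + 4)(6) = 0 m
Net displacement = -70.5 m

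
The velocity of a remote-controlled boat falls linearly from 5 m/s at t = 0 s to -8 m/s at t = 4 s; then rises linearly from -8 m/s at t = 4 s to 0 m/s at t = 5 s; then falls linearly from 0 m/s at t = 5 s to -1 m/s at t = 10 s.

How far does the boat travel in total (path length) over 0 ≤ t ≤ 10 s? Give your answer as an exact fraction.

525/26 m

Distance (not displacement) is the total path length: add the absolute areas under v-t.
0–4 s: v = 0 at t = 20/13 s; triangle areas 50/13 + 128/13 = 178/13 m
4–5 s: |½(-8 + 0)(1)| = 4 m
5–10 s: |½(0 + -1)(5)| = 2.5 m
Total distance = 525/26 m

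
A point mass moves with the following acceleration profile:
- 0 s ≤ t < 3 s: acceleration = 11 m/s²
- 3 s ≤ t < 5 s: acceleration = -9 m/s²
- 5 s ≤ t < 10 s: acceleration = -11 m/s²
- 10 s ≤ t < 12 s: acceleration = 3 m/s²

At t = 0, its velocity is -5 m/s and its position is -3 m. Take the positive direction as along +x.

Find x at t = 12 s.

On each constant-a segment, Δv = aΔt and Δx = v₀Δt + ½aΔt²; chain segment to segment.
0–3 s: v starts -5 m/s; Δx = -5·3 + ½·11·3² = 34.5 m; v ends 28 m/s.
3–5 s: v starts 28 m/s; Δx = 28·2 + ½·-9·2² = 38 m; v ends 10 m/s.
5–10 s: v starts 10 m/s; Δx = 10·5 + ½·-11·5² = -87.5 m; v ends -45 m/s.
10–12 s: v starts -45 m/s; Δx = -45·2 + ½·3·2² = -84 m; v ends -39 m/s.
x(12) = -3 + Σ Δx = -102 m.

-102 m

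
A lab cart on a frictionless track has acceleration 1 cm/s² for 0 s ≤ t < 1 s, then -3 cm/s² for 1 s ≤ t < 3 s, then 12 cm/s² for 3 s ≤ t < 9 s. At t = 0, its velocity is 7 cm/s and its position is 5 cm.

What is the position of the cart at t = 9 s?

On each constant-a segment, Δv = aΔt and Δx = v₀Δt + ½aΔt²; chain segment to segment.
0–1 s: v starts 7 cm/s; Δx = 7·1 + ½·1·1² = 7.5 cm; v ends 8 cm/s.
1–3 s: v starts 8 cm/s; Δx = 8·2 + ½·-3·2² = 10 cm; v ends 2 cm/s.
3–9 s: v starts 2 cm/s; Δx = 2·6 + ½·12·6² = 228 cm; v ends 74 cm/s.
x(9) = 5 + Σ Δx = 250.5 cm.

250.5 cm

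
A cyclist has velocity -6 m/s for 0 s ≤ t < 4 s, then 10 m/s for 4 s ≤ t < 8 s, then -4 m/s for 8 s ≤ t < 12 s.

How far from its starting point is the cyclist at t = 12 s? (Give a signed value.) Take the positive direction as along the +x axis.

Displacement is the signed area under the v-t curve.
0–4 s: -6 × 4 = -24 m
4–8 s: 10 × 4 = 40 m
8–12 s: -4 × 4 = -16 m
Net displacement = 0 m

0 m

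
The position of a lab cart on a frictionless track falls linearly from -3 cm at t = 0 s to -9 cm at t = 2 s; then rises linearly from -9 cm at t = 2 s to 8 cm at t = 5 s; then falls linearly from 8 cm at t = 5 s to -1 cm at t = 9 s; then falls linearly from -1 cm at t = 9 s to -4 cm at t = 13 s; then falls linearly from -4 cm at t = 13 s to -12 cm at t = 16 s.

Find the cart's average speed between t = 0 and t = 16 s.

Average speed = (total path length)/(elapsed time); on a piecewise-linear x-t graph the path length is Σ|Δx|.
0–2 s: |Δx| = |-9 − -3| = 6 cm
2–5 s: |Δx| = |8 − -9| = 17 cm
5–9 s: |Δx| = |-1 − 8| = 9 cm
9–13 s: |Δx| = |-4 − -1| = 3 cm
13–16 s: |Δx| = |-12 − -4| = 8 cm
Total path = 43 cm; average speed = 43/16 = 2.6875 cm/s.

2.6875 cm/s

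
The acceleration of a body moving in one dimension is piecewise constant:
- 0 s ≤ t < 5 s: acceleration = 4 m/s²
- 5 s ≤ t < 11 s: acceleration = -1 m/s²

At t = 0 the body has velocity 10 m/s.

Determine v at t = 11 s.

24 m/s

Δv equals the area under the a-t graph; then v = v₀ + Δv.
0–5 s: 4 × 5 = 20 m/s
5–11 s: -1 × 6 = -6 m/s
Δv = 14 m/s, so v(11) = 10 + (14) = 24 m/s.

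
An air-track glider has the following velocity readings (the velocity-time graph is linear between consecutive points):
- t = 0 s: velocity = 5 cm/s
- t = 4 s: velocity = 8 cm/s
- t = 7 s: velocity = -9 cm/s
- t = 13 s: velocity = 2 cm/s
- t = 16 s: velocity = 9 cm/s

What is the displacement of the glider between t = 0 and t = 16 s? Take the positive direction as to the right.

Displacement is the signed area under the v-t curve.
0–4 s: ½(5 + 8)(4) = 26 cm
4–7 s: ½(8 + -9)(3) = -1.5 cm
7–13 s: ½(-9 + 2)(6) = -21 cm
13–16 s: ½(2 + 9)(3) = 16.5 cm
Net displacement = 20 cm

20 cm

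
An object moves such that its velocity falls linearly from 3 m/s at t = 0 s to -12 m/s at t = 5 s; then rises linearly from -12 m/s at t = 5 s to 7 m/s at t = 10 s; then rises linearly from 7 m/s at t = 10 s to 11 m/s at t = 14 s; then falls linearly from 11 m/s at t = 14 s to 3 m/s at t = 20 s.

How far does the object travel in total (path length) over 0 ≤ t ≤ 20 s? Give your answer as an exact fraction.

2449/19 m

Distance (not displacement) is the total path length: add the absolute areas under v-t.
0–5 s: v = 0 at t = 1 s; triangle areas 1.5 + 24 = 25.5 m
5–10 s: v = 0 at t = 155/19 s; triangle areas 360/19 + 245/38 = 965/38 m
10–14 s: |½(7 + 11)(4)| = 36 m
14–20 s: |½(11 + 3)(6)| = 42 m
Total distance = 2449/19 m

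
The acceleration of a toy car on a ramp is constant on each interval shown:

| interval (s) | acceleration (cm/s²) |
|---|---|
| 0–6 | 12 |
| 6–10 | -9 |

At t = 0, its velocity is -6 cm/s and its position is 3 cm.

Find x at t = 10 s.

375 cm

On each constant-a segment, Δv = aΔt and Δx = v₀Δt + ½aΔt²; chain segment to segment.
0–6 s: v starts -6 cm/s; Δx = -6·6 + ½·12·6² = 180 cm; v ends 66 cm/s.
6–10 s: v starts 66 cm/s; Δx = 66·4 + ½·-9·4² = 192 cm; v ends 30 cm/s.
x(10) = 3 + Σ Δx = 375 cm.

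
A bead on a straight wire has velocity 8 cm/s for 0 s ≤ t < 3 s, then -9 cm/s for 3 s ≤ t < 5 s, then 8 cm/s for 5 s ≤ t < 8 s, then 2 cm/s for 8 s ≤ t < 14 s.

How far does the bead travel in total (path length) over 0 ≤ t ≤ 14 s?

Distance (not displacement) is the total path length: add the absolute areas under v-t.
0–3 s: |8| × 3 = 24 cm
3–5 s: |-9| × 2 = 18 cm
5–8 s: |8| × 3 = 24 cm
8–14 s: |2| × 6 = 12 cm
Total distance = 78 cm

78 cm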